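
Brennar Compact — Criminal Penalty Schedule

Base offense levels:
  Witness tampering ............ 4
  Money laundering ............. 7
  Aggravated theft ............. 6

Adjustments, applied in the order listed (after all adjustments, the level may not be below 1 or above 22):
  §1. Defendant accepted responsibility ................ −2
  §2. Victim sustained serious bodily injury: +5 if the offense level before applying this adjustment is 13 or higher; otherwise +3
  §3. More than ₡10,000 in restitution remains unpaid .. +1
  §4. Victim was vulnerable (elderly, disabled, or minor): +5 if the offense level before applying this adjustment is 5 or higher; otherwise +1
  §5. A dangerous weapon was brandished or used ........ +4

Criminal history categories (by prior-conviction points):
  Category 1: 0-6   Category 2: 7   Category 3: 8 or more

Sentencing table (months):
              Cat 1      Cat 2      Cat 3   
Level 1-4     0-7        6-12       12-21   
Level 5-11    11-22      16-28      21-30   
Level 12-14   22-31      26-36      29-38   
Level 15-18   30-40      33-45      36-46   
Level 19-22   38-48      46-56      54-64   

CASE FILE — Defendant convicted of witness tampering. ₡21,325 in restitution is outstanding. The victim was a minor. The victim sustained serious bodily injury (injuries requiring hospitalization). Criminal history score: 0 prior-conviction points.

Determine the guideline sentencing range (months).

22-31 months

Base offense level for witness tampering: 4.
§1 does not apply.
§2 applies (level before this adjustment is 4 < 13, so +3): 4 + 3 = 7.
§3 applies: 7 + 1 = 8.
§4 applies (level before this adjustment is 8 ≥ 5, so +5): 8 + 5 = 13.
§5 does not apply.
Final offense level: 13.
Criminal history: 0 prior points → Category 1 (0-6).
Level 13 falls in the 12-14 band.
Grid: Level 12-14 × Category 1 = 22-31 months.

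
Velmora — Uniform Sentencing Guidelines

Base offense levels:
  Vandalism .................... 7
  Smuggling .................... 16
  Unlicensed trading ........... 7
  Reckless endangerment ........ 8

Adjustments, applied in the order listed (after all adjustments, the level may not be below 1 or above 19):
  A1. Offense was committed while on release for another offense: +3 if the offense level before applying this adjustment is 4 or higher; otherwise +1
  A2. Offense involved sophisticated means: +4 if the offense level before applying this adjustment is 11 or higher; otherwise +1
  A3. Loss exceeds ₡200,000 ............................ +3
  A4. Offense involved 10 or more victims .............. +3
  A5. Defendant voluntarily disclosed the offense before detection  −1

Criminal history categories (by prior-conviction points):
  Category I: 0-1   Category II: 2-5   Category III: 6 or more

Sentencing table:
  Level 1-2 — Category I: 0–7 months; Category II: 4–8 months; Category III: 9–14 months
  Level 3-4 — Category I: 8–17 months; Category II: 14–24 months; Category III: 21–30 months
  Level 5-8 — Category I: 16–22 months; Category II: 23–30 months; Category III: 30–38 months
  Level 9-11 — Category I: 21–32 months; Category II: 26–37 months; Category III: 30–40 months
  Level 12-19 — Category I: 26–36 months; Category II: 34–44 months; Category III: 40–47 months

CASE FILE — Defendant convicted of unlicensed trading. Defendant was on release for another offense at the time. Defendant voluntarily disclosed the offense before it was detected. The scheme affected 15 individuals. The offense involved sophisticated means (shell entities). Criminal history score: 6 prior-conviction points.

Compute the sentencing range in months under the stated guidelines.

Base offense level for unlicensed trading: 7.
A1 applies (level before this adjustment is 7 ≥ 4, so +3): 7 + 3 = 10.
A2 applies (level before this adjustment is 10 < 11, so +1): 10 + 1 = 11.
A4 applies: 11 + 3 = 14.
A5 applies: 14 − 1 = 13.
Final offense level: 13.
Criminal history: 6 prior points → Category III (6+).
Level 13 falls in the 12-19 band.
Grid: Level 12-19 × Category III = 40-47 months.

40-47 months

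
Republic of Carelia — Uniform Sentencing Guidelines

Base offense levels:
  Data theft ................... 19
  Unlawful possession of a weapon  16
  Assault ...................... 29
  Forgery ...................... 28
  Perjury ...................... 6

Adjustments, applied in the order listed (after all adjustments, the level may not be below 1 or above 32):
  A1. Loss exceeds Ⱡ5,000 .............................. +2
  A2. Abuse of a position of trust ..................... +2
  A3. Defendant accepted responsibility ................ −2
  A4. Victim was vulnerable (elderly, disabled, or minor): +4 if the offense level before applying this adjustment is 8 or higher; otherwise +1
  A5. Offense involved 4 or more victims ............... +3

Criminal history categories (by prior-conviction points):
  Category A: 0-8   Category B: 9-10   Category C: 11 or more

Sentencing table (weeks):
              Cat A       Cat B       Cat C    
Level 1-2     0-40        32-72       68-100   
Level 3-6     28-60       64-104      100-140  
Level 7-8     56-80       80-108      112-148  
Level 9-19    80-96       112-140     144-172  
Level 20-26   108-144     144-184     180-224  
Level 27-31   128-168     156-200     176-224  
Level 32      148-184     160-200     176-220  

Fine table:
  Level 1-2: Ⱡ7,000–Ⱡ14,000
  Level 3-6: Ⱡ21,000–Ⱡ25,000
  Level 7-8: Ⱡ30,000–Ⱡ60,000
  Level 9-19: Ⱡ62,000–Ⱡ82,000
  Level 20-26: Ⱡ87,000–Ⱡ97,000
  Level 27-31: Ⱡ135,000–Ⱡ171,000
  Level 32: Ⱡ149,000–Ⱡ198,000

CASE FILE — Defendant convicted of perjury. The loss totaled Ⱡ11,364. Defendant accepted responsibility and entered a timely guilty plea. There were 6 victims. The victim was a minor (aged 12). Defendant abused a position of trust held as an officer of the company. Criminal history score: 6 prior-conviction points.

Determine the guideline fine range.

Ⱡ62,000–Ⱡ82,000

Base offense level for perjury: 6.
A1 applies: 6 + 2 = 8.
A2 applies: 8 + 2 = 10.
A3 applies: 10 − 2 = 8.
A4 applies (level before this adjustment is 8 ≥ 8, so +4): 8 + 4 = 12.
A5 applies: 12 + 3 = 15.
Final offense level: 15.
Level 15 falls in the 9-19 band.
Fine table: Level 9-19 → Ⱡ62,000–Ⱡ82,000.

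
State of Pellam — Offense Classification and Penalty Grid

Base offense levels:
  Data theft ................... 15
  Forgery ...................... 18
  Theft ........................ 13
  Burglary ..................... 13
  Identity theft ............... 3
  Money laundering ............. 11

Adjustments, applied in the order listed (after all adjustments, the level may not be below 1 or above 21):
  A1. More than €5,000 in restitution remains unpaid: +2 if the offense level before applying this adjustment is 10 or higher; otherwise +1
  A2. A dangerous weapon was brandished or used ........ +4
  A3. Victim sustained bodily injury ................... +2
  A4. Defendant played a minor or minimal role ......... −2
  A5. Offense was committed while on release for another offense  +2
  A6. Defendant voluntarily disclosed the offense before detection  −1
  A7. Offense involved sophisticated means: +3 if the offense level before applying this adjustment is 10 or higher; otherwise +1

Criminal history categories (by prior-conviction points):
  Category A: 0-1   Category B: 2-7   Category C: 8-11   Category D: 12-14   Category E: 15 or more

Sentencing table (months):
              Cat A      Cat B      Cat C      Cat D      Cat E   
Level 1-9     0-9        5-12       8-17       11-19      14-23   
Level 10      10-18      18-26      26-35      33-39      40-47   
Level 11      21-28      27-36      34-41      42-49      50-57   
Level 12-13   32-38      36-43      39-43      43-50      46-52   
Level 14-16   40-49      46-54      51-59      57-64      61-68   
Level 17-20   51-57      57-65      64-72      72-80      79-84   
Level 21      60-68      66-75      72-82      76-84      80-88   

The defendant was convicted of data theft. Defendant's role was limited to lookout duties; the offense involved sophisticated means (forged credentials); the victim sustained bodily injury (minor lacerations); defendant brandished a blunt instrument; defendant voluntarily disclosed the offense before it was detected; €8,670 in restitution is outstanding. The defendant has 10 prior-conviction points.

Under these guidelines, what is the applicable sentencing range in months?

Base offense level for data theft: 15.
A1 applies (level before this adjustment is 15 ≥ 10, so +2): 15 + 2 = 17.
A2 applies: 17 + 4 = 21.
A3 applies: 21 + 2 = 23.
A4 applies: 23 − 2 = 21.
A6 applies: 21 − 1 = 20.
A7 applies (level before this adjustment is 20 ≥ 10, so +3): 20 + 3 = 23.
Level 23 exceeds the maximum of 21; capped at 21.
Final offense level: 21.
Criminal history: 10 prior points → Category C (8-11).
Level 21 falls in the 21 band.
Grid: Level 21 × Category C = 72-82 months.

72-82 months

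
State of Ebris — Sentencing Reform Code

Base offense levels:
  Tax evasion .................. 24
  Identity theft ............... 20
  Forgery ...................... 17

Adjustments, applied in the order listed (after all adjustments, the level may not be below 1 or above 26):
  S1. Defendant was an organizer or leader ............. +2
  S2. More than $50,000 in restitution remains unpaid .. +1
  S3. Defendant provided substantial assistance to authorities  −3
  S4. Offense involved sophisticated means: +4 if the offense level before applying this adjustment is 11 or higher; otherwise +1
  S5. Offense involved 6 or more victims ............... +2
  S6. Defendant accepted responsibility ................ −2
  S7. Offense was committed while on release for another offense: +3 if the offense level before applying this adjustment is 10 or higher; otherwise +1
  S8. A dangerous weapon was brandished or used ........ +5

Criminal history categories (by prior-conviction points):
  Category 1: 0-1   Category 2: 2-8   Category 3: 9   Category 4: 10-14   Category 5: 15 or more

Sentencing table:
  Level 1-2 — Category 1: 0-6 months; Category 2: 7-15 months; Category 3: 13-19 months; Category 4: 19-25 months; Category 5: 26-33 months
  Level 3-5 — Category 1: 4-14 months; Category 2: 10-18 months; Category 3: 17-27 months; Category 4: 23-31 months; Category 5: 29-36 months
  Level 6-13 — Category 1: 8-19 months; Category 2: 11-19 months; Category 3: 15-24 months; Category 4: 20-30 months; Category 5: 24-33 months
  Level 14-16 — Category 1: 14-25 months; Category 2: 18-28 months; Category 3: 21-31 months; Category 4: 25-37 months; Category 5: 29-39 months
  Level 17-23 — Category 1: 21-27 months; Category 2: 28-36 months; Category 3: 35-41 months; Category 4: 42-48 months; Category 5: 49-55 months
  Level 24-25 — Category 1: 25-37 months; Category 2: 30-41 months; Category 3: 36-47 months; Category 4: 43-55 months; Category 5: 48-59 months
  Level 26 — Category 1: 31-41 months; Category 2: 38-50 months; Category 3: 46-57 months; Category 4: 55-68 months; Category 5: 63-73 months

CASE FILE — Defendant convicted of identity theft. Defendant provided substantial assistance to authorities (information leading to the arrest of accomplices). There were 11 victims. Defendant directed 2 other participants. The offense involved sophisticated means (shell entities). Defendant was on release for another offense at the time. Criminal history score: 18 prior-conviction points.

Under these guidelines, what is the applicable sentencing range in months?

Base offense level for identity theft: 20.
S1 applies: 20 + 2 = 22.
S2 does not apply.
S3 applies: 22 − 3 = 19.
S4 applies (level before this adjustment is 19 ≥ 11, so +4): 19 + 4 = 23.
S5 applies: 23 + 2 = 25.
S6 does not apply.
S7 applies (level before this adjustment is 25 ≥ 10, so +3): 25 + 3 = 28.
S8 does not apply.
Level 28 exceeds the maximum of 26; capped at 26.
Final offense level: 26.
Criminal history: 18 prior points → Category 5 (15+).
Level 26 falls in the 26 band.
Grid: Level 26 × Category 5 = 63-73 months.

63-73 months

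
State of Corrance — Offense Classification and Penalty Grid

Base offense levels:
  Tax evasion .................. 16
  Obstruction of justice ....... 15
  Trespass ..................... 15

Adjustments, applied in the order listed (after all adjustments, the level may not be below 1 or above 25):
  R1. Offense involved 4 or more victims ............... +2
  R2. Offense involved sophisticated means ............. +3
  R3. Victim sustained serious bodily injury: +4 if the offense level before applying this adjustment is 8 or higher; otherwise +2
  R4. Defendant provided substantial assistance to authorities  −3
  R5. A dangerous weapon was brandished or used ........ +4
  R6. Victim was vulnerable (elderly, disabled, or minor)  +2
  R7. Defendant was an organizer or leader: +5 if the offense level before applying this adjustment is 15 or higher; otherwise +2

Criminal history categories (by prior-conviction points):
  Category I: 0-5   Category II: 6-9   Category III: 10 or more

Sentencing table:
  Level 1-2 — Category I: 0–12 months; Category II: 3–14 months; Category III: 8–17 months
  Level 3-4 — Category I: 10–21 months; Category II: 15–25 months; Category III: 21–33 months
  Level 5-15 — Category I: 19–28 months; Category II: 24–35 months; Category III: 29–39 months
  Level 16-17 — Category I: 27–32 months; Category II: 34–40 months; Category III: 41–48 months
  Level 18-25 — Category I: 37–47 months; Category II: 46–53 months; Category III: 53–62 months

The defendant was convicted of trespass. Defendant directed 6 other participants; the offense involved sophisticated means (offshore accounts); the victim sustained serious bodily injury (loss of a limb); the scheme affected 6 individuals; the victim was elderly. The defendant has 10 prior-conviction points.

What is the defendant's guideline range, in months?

Base offense level for trespass: 15.
R1 applies: 15 + 2 = 17.
R2 applies: 17 + 3 = 20.
R3 applies (level before this adjustment is 20 ≥ 8, so +4): 20 + 4 = 24.
R6 applies: 24 + 2 = 26.
R7 applies (level before this adjustment is 26 ≥ 15, so +5): 26 + 5 = 31.
Level 31 exceeds the maximum of 25; capped at 25.
Final offense level: 25.
Criminal history: 10 prior points → Category III (10+).
Level 25 falls in the 18-25 band.
Grid: Level 18-25 × Category III = 53-62 months.

53-62 months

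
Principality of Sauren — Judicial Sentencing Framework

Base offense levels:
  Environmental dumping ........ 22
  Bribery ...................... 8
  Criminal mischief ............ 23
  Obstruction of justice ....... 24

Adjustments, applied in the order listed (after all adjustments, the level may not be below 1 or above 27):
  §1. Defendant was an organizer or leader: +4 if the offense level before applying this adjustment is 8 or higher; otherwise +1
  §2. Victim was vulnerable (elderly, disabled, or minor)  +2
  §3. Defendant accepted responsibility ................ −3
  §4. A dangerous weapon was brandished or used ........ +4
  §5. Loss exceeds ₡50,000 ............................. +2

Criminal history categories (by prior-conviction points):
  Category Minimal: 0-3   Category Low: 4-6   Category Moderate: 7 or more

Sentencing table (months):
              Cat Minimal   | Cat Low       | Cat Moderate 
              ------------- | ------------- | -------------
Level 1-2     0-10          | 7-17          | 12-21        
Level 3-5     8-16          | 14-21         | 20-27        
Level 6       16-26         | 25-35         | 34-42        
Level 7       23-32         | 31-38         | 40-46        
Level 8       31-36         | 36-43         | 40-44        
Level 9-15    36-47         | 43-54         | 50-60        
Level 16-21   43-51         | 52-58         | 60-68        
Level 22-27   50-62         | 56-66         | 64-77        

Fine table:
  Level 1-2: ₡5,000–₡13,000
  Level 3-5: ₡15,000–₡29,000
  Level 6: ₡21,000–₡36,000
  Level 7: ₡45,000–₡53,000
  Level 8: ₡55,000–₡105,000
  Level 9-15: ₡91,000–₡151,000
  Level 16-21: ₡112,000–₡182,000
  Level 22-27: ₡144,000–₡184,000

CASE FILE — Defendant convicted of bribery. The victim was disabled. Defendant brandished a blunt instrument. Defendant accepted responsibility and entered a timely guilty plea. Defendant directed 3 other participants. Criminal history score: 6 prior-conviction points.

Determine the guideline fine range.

Base offense level for bribery: 8.
§1 applies (level before this adjustment is 8 ≥ 8, so +4): 8 + 4 = 12.
§2 applies: 12 + 2 = 14.
§3 applies: 14 − 3 = 11.
§4 applies: 11 + 4 = 15.
Final offense level: 15.
Level 15 falls in the 9-15 band.
Fine table: Level 9-15 → ₡91,000–₡151,000.

₡91,000–₡151,000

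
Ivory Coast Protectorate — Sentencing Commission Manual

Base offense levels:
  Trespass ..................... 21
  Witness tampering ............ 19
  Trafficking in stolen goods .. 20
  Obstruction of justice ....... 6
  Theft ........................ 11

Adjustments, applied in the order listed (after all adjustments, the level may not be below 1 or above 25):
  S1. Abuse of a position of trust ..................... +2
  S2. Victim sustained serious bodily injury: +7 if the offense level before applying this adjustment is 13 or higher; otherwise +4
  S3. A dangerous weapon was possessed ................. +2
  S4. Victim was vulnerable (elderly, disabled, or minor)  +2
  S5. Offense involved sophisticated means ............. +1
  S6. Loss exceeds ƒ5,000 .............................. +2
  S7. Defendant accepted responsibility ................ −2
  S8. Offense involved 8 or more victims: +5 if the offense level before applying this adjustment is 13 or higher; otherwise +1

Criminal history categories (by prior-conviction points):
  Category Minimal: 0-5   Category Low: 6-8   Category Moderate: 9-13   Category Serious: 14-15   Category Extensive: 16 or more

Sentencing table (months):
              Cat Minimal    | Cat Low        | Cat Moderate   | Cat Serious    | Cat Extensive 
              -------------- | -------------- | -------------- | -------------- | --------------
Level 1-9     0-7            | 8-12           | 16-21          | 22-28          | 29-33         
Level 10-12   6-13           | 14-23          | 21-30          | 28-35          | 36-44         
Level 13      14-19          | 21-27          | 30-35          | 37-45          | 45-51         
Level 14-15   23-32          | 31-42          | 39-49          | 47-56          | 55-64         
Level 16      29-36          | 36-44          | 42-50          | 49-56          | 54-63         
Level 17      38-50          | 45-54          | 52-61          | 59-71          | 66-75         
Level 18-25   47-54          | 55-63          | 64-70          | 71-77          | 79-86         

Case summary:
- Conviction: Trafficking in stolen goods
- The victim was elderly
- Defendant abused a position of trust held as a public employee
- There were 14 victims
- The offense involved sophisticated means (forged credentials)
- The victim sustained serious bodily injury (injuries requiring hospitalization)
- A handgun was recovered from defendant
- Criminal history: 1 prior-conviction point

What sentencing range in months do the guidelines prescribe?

47-54 months

Base offense level for trafficking in stolen goods: 20.
S1 applies: 20 + 2 = 22.
S2 applies (level before this adjustment is 22 ≥ 13, so +7): 22 + 7 = 29.
S3 applies: 29 + 2 = 31.
S4 applies: 31 + 2 = 33.
S5 applies: 33 + 1 = 34.
S6 does not apply.
S7 does not apply.
S8 applies (level before this adjustment is 34 ≥ 13, so +5): 34 + 5 = 39.
Level 39 exceeds the maximum of 25; capped at 25.
Final offense level: 25.
Criminal history: 1 prior point → Category Minimal (0-5).
Level 25 falls in the 18-25 band.
Grid: Level 18-25 × Category Minimal = 47-54 months.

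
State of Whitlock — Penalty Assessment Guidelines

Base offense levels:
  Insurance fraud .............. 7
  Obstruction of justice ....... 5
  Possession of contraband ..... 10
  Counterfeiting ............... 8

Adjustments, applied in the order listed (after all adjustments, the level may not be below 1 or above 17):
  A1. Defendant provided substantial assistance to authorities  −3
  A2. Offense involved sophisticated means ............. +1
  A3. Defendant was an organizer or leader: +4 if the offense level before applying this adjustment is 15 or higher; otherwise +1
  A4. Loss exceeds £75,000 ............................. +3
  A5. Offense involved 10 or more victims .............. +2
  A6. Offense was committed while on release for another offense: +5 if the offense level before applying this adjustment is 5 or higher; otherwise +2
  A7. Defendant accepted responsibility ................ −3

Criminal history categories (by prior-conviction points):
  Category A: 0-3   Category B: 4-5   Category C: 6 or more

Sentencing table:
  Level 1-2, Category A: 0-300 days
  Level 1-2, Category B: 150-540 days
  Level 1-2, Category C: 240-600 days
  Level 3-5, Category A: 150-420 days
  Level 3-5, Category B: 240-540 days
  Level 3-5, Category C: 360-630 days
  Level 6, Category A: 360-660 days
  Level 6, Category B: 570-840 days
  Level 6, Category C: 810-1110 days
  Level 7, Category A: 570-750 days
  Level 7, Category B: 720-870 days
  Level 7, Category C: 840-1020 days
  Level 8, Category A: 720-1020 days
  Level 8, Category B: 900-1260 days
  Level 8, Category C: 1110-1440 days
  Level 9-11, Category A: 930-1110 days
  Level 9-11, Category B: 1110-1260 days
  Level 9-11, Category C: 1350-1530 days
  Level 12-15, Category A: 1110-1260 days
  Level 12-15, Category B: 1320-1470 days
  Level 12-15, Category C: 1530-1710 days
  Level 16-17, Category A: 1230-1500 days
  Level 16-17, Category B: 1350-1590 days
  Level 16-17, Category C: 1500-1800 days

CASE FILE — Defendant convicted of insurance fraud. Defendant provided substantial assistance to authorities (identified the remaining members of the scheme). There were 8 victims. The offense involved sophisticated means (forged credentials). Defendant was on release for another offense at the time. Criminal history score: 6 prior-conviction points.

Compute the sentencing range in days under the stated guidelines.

Base offense level for insurance fraud: 7.
A1 applies: 7 − 3 = 4.
A2 applies: 4 + 1 = 5.
A3 does not apply.
A4 does not apply.
A6 applies (level before this adjustment is 5 ≥ 5, so +5): 5 + 5 = 10.
A7 does not apply.
Final offense level: 10.
Criminal history: 6 prior points → Category C (6+).
Level 10 falls in the 9-11 band.
Grid: Level 9-11 × Category C = 1350-1530 days.

1350-1530 days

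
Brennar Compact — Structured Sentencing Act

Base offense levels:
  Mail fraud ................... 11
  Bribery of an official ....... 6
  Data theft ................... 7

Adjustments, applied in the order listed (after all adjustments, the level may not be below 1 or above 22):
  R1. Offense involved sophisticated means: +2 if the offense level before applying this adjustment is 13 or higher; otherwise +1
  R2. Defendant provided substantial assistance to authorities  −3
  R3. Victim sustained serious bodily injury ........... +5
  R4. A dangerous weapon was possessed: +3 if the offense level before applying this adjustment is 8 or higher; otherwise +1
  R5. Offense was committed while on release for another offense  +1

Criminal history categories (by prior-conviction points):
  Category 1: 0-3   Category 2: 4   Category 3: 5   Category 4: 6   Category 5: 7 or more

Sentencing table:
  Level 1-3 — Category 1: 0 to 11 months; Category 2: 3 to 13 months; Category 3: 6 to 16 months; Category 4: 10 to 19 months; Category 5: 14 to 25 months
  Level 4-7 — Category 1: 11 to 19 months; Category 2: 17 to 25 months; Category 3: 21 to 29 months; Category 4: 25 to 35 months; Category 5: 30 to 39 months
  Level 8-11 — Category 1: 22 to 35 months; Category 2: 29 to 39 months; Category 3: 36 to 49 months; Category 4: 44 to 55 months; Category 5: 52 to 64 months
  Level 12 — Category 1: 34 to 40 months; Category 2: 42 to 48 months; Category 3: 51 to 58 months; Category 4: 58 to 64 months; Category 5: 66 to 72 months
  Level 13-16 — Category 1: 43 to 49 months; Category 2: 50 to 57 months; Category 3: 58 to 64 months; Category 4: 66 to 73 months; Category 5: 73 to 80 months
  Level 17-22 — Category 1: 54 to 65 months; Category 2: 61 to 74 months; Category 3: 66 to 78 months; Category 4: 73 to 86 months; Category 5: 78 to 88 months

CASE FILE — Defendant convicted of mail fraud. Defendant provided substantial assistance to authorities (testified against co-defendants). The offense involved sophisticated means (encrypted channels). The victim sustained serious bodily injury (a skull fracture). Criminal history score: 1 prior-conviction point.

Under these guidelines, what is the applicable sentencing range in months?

43-49 months

Base offense level for mail fraud: 11.
R1 applies (level before this adjustment is 11 < 13, so +1): 11 + 1 = 12.
R2 applies: 12 − 3 = 9.
R3 applies: 9 + 5 = 14.
R5 does not apply.
Final offense level: 14.
Criminal history: 1 prior point → Category 1 (0-3).
Level 14 falls in the 13-16 band.
Grid: Level 13-16 × Category 1 = 43-49 months.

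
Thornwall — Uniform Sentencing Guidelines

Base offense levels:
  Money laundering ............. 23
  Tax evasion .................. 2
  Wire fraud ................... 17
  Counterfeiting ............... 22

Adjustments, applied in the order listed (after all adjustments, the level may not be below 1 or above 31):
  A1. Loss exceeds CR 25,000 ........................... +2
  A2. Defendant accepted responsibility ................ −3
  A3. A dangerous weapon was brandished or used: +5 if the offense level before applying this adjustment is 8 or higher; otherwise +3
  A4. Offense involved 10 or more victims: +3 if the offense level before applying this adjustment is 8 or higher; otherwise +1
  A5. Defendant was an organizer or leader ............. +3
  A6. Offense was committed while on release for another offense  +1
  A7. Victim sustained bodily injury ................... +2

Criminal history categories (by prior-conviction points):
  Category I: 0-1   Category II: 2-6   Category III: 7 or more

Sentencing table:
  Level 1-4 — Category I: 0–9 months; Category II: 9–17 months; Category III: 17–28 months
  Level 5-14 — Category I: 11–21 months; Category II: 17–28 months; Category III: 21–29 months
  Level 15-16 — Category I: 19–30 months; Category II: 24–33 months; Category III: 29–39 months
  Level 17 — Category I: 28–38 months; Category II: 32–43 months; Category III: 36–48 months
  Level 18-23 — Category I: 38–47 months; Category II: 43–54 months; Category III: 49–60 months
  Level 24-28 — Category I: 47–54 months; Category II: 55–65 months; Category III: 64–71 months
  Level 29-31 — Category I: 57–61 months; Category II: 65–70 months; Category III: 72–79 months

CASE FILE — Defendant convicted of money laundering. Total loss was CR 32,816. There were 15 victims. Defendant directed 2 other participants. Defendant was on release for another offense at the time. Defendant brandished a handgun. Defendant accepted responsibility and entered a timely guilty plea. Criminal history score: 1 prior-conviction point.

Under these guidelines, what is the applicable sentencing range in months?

57-61 months

Base offense level for money laundering: 23.
A1 applies: 23 + 2 = 25.
A2 applies: 25 − 3 = 22.
A3 applies (level before this adjustment is 22 ≥ 8, so +5): 22 + 5 = 27.
A4 applies (level before this adjustment is 27 ≥ 8, so +3): 27 + 3 = 30.
A5 applies: 30 + 3 = 33.
A6 applies: 33 + 1 = 34.
A7 does not apply.
Level 34 exceeds the maximum of 31; capped at 31.
Final offense level: 31.
Criminal history: 1 prior point → Category I (0-1).
Level 31 falls in the 29-31 band.
Grid: Level 29-31 × Category I = 57-61 months.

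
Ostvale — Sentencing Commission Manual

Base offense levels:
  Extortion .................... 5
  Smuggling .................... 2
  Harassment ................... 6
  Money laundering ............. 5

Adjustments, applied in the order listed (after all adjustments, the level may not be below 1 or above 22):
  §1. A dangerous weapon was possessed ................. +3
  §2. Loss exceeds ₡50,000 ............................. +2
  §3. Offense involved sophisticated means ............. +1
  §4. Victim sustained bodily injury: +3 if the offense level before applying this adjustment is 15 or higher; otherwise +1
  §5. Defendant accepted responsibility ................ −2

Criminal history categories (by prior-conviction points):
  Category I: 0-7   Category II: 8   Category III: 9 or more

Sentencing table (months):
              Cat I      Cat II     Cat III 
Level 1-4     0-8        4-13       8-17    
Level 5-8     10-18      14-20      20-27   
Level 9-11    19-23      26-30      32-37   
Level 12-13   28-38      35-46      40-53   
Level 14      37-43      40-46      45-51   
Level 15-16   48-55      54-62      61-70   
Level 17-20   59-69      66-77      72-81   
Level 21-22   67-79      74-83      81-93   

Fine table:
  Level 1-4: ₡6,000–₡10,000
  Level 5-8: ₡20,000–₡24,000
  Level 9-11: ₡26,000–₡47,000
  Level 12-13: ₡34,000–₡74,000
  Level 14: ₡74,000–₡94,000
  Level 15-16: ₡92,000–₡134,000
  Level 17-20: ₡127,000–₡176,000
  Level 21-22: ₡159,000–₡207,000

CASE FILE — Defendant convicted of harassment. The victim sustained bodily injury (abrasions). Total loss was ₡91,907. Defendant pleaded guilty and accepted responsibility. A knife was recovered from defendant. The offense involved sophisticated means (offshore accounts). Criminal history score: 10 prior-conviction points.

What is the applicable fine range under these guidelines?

Base offense level for harassment: 6.
§1 applies: 6 + 3 = 9.
§2 applies: 9 + 2 = 11.
§3 applies: 11 + 1 = 12.
§4 applies (level before this adjustment is 12 < 15, so +1): 12 + 1 = 13.
§5 applies: 13 − 2 = 11.
Final offense level: 11.
Level 11 falls in the 9-11 band.
Fine table: Level 9-11 → ₡26,000–₡47,000.

₡26,000–₡47,000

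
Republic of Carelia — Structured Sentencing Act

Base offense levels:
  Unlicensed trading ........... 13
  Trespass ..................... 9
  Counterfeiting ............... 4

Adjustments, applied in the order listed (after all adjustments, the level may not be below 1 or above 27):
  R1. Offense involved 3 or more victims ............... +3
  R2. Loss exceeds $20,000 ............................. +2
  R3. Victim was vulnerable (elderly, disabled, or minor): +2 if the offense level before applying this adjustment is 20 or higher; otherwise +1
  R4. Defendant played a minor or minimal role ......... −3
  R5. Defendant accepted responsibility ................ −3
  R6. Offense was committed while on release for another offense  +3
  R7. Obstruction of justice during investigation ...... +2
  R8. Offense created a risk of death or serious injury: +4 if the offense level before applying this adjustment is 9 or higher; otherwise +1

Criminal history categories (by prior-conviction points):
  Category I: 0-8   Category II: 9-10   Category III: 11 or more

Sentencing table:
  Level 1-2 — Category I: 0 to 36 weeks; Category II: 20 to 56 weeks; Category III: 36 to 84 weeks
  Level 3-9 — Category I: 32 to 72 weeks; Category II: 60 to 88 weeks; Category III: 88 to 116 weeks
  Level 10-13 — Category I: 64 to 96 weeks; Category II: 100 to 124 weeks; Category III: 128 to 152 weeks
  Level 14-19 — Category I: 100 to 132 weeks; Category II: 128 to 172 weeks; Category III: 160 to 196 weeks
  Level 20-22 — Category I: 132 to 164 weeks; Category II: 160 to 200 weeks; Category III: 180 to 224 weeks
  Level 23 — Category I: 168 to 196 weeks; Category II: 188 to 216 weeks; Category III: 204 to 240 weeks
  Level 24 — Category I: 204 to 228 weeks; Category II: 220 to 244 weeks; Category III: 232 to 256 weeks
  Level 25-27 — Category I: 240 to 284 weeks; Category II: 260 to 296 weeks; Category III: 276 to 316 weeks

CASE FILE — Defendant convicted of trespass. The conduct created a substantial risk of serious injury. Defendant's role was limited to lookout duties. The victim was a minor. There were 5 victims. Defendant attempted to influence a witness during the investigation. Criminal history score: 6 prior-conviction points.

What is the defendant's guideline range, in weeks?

100-132 weeks

Base offense level for trespass: 9.
R1 applies: 9 + 3 = 12.
R2 does not apply.
R3 applies (level before this adjustment is 12 < 20, so +1): 12 + 1 = 13.
R4 applies: 13 − 3 = 10.
R5 does not apply.
R6 does not apply.
R7 applies: 10 + 2 = 12.
R8 applies (level before this adjustment is 12 ≥ 9, so +4): 12 + 4 = 16.
Final offense level: 16.
Criminal history: 6 prior points → Category I (0-8).
Level 16 falls in the 14-19 band.
Grid: Level 14-19 × Category I = 100-132 weeks.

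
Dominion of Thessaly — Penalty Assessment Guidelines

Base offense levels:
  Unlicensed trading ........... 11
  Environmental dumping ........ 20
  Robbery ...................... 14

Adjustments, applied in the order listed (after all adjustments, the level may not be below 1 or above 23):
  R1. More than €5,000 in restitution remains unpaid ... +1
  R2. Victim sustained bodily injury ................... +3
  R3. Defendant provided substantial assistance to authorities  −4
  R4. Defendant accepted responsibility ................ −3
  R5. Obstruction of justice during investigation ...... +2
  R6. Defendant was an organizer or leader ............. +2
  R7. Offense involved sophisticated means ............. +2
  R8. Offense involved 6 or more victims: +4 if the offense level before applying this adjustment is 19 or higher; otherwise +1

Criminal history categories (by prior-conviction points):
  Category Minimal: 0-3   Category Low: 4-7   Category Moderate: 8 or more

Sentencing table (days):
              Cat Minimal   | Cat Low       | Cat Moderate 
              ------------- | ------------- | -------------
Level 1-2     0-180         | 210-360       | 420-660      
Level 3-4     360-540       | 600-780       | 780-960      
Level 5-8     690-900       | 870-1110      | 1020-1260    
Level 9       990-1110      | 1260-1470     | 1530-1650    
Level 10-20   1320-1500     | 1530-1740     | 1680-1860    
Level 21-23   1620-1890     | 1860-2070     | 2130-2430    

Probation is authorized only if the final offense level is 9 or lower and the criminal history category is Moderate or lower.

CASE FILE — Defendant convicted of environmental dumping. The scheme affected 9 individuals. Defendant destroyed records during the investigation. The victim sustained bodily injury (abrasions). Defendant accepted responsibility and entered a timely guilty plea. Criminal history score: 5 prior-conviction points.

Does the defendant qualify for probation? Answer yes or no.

No

Base offense level for environmental dumping: 20.
R1 does not apply.
R2 applies: 20 + 3 = 23.
R4 applies: 23 − 3 = 20.
R5 applies: 20 + 2 = 22.
R6 does not apply.
R8 applies (level before this adjustment is 22 ≥ 19, so +4): 22 + 4 = 26.
Level 26 exceeds the maximum of 23; capped at 23.
Final offense level: 23.
Criminal history: 5 prior points → Category Low (4-7).
Level 23 falls in the 21-23 band.
Grid: Level 21-23 × Category Low = 1860-2070 days.
Probation check: level 23 > 9 and category Low ≤ Moderate → not eligible.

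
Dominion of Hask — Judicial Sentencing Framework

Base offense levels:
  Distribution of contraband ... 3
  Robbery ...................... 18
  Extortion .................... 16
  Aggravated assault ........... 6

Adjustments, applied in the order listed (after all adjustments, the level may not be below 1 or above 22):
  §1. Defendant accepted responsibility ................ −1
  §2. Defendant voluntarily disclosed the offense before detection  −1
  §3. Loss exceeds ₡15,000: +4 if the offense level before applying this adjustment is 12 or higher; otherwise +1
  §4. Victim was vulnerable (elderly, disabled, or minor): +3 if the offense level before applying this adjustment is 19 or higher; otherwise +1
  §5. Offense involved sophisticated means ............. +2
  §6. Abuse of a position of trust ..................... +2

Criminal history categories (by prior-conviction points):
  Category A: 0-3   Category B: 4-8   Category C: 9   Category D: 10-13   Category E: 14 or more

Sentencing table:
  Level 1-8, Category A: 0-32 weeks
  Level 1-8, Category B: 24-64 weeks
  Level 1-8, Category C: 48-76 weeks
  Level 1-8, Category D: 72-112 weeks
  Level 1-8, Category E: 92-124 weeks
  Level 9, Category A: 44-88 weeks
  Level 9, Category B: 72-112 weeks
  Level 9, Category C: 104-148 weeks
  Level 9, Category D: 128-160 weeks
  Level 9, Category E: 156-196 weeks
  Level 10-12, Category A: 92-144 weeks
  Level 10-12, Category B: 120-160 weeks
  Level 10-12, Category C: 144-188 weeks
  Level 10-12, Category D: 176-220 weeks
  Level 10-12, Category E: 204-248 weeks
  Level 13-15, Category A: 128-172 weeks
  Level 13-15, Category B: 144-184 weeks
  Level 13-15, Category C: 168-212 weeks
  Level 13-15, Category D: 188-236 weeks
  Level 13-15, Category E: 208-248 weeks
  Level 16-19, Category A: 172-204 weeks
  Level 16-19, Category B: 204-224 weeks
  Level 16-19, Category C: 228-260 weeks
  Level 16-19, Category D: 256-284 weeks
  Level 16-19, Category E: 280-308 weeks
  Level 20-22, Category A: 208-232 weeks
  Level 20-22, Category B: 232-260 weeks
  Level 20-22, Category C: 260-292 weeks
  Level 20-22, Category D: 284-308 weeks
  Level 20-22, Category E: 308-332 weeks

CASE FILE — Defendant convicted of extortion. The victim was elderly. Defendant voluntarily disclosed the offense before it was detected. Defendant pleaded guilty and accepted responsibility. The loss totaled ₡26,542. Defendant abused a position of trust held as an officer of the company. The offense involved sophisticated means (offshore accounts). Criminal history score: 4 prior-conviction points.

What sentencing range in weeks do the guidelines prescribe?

232-260 weeks

Base offense level for extortion: 16.
§1 applies: 16 − 1 = 15.
§2 applies: 15 − 1 = 14.
§3 applies (level before this adjustment is 14 ≥ 12, so +4): 14 + 4 = 18.
§4 applies (level before this adjustment is 18 < 19, so +1): 18 + 1 = 19.
§5 applies: 19 + 2 = 21.
§6 applies: 21 + 2 = 23.
Level 23 exceeds the maximum of 22; capped at 22.
Final offense level: 22.
Criminal history: 4 prior points → Category B (4-8).
Level 22 falls in the 20-22 band.
Grid: Level 20-22 × Category B = 232-260 weeks.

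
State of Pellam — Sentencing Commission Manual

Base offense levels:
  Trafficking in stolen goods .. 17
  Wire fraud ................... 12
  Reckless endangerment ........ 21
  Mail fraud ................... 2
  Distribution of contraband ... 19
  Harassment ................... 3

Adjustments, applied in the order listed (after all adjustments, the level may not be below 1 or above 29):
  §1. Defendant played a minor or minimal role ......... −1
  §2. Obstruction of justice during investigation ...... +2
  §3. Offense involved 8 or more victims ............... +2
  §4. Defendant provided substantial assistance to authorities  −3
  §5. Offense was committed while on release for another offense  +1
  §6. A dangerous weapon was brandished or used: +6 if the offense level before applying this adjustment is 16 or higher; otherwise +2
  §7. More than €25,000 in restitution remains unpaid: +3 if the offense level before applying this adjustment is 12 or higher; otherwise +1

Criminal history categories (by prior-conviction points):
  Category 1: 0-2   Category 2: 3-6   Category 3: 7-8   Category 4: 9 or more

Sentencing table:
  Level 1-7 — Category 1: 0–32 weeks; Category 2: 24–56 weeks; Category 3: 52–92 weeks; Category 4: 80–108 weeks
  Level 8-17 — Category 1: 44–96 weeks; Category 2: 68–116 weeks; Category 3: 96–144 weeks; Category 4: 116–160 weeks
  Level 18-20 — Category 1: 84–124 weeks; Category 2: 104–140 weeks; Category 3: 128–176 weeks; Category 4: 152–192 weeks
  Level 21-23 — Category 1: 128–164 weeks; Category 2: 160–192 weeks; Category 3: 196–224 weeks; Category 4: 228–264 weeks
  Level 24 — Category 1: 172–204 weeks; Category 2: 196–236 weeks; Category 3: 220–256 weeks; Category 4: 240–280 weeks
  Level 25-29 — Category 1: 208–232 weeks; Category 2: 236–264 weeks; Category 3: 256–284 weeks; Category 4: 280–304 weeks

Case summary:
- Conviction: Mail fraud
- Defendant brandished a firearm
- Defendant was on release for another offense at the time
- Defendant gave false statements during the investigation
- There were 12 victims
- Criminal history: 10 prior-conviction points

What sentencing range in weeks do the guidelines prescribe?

116-160 weeks

Base offense level for mail fraud: 2.
§2 applies: 2 + 2 = 4.
§3 applies: 4 + 2 = 6.
§4 does not apply.
§5 applies: 6 + 1 = 7.
§6 applies (level before this adjustment is 7 < 16, so +2): 7 + 2 = 9.
§7 does not apply.
Final offense level: 9.
Criminal history: 10 prior points → Category 4 (9+).
Level 9 falls in the 8-17 band.
Grid: Level 8-17 × Category 4 = 116-160 weeks.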